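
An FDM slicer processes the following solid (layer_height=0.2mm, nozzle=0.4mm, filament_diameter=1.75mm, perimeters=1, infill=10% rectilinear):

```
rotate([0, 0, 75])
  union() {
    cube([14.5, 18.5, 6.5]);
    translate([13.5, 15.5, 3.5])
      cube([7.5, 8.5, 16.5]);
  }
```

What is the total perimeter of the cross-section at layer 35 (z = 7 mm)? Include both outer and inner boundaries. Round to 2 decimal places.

32.00 mm

At z = 7 mm: the cube is not intersected at this z (z outside [0, 6.5]); the cube at (13.5, 15.5) is present — its section is the full 7.5×8.5 rectangle (perimeter 32.00 mm); Merging all regions: only the 7.5×8.5 cube at (13.5, 15.5) is present, so the union is just that shape — boundary = 32.00 mm; (whole slice rotated 75° about Z — lengths, areas and connectivity unchanged). Overall, the cross-section is a single solid region. Total boundary length (outer) = 32.00 mm.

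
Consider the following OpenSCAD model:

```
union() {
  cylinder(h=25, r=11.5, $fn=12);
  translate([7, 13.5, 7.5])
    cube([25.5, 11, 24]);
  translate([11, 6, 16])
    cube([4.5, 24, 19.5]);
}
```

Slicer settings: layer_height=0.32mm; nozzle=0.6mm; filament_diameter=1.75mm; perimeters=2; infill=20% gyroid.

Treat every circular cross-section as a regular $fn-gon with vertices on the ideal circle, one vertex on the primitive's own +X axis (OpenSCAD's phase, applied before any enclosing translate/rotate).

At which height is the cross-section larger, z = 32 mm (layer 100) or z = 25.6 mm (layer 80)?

layer 80 (z = 25.6 mm)

Layer 100 (z = 32): the cylinder does not reach this height (z outside [0, 25]); the cube at (7, 13.5) is not intersected at this z (z outside [7.5, 31.5]); the cube at (11, 6) is present — its section is the full 4.5×24 rectangle (area 108.00 mm²); Combining (union): only the 4.5×24 cube at (11, 6) is present, so the union is just that shape — area = 108.00 mm². So its area = 108.00 mm². Layer 80 (z = 25.6): the cylinder is absent (z outside [0, 25]); the cube at (7, 13.5) (footprint 25.5×11) is included at this height (area 280.50 mm²); the 4.5×24 cube at (11, 6) contributes its full rectangle (area 108.00 mm²); Combining (union): the regions partially overlap — summed areas 388.50 mm² minus the doubly-counted overlap 49.50 mm² gives 339.00 mm² — area = 339.00 mm². So its area = 339.00 mm². Layer 80 is larger (339.00 vs 108.00 mm²).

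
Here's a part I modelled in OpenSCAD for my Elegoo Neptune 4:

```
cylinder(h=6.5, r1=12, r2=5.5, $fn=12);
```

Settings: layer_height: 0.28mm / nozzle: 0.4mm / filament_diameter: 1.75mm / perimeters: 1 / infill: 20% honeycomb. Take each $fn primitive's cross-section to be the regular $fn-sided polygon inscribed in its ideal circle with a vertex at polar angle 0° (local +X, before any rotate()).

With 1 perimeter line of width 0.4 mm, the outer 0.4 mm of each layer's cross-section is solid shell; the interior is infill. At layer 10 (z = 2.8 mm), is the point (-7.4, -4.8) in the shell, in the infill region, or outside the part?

shell

At z = 2.8 mm: the cone (r1=12→r2=5.5) has section circumradius 9.200 here — a regular 12-gon. Overall, the cross-section is a single solid region. The nearest boundary edge runs (-7.97, -4.60)→(-4.60, -7.97); distance from the point to it = 0.26 mm. The point is inside the cross-section, 0.26 mm from the nearest boundary — within the 0.4 mm shell band (1 × 0.4).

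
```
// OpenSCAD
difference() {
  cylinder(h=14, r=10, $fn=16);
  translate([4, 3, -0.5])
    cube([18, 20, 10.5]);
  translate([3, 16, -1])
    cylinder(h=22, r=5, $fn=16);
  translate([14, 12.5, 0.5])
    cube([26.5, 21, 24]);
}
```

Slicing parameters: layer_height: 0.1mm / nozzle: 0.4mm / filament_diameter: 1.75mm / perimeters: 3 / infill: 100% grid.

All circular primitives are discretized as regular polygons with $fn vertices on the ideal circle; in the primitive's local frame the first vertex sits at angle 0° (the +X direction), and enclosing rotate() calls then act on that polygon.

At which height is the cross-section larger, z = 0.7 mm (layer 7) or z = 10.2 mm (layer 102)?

layer 102 (z = 10.2 mm)

Layer 7 (z = 0.7): the r=10 cylinder contributes a regular 16-gon of circumradius 10 (area = (16/2)·10.000²·sin(360°/16) = 306.15 mm²); the cube at (4, 3) is present — its section is the full 18×20 rectangle (area 360.00 mm²); the r=5 cylinder at (3, 16) contributes a regular 16-gon of circumradius 5 (area = (16/2)·5.000²·sin(360°/16) = 76.54 mm²); the 26.5×21 cube at (14, 12.5) contributes its full rectangle (area 556.50 mm²); Taking the first minus the rest: starting from the r=10 cylinder (306.15 mm²), the 18×20 cube at (4, 3) partially overlaps it — only the 21.03 mm² overlap (of its 360.00 mm²) is removed, clipping the outline; the r=5 cylinder at (3, 16) misses the remaining region (no effect); the 26.5×21 cube at (14, 12.5) misses the remaining region (no effect) — area = 285.12 mm². So its area = 285.12 mm². Layer 102 (z = 10.2): the r=10 cylinder gives a regular 16-gon of circumradius 10 (constant along its height) (area = (16/2)·10.000²·sin(360°/16) = 306.15 mm²); the cube at (4, 3) is absent (z outside [-0.5, 10]); the r=5 cylinder at (3, 16) gives a regular 16-gon of circumradius 5 (constant along its height) (area = (16/2)·5.000²·sin(360°/16) = 76.54 mm²); the cube at (14, 12.5) (footprint 26.5×21) is included at this height (area 556.50 mm²); Taking the first minus the rest: starting from the r=10 cylinder (306.15 mm²), the r=5 cylinder at (3, 16) misses the remaining region (no effect); the 26.5×21 cube at (14, 12.5) misses the remaining region (no effect) — area = 306.15 mm². So its area = 306.15 mm². Layer 102 is larger (306.15 vs 285.12 mm²).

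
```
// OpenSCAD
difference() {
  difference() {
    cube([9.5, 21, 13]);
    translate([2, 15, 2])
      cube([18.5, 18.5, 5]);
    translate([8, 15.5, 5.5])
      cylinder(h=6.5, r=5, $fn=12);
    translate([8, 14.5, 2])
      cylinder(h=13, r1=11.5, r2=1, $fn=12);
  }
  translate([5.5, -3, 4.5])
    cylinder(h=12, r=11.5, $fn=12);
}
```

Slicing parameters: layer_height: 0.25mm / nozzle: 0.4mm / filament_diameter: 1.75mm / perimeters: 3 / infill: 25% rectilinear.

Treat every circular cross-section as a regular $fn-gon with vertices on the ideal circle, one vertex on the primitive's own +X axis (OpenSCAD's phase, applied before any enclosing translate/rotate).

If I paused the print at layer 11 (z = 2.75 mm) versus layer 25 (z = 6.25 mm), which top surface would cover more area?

layer 11 (z = 2.75 mm)

Layer 11 (z = 2.75): the cube (footprint 9.5×21) is included at this height (area 199.50 mm²); the cube at (2, 15) (footprint 18.5×18.5) is included at this height (area 342.25 mm²); the cylinder at (8, 15.5) is absent (z outside [5.5, 12]); the cone at (8, 14.5): at t=0.058 of its height the radius interpolates to r₁+(r₂−r₁)t = 10.894, giving a regular 12-gon of that circumradius (area = (12/2)·10.894²·sin(360°/12) = 356.05 mm²); Taking the first minus the rest: starting from the 9.5×21 cube (199.50 mm²), the 18.5×18.5 cube at (2, 15) partially overlaps it — only the 45.00 mm² overlap (of its 342.25 mm²) is removed, clipping the outline; the cone at (8, 14.5) partially overlaps it — only the 108.98 mm² overlap (of its 356.05 mm²) is removed, clipping the outline — area = 45.52 mm²; the cylinder at (5.5, -3) is absent (z outside [4.5, 16.5]); Taking the first minus the rest: none of the subtracted shapes is present at this height, so that combined region is unchanged — area = 45.52 mm². So its area = 45.52 mm². Layer 25 (z = 6.25): the cube is present — its section is the full 9.5×21 rectangle (area 199.50 mm²); the 18.5×18.5 cube at (2, 15) contributes its full rectangle (area 342.25 mm²); the r=5 cylinder at (8, 15.5) gives a regular 12-gon of circumradius 5 (constant along its height) (area = (12/2)·5.000²·sin(360°/12) = 75.00 mm²); the cone at (8, 14.5) contributes a regular 12-gon of circumradius 8.067 (interpolated between r1=11.5 and r2=1 at t=0.327) (area = (12/2)·8.067²·sin(360°/12) = 195.24 mm²); Subtracting the remaining from the first: starting from the 9.5×21 cube (199.50 mm²), the 18.5×18.5 cube at (2, 15) partially overlaps it — only the 45.00 mm² overlap (of its 342.25 mm²) is removed, clipping the outline; the r=5 cylinder at (8, 15.5) partially overlaps it — only the 22.73 mm² overlap (of its 75.00 mm²) is removed, clipping the outline; the cone at (8, 14.5) partially overlaps it — only the 48.26 mm² overlap (of its 195.24 mm²) is removed, clipping the outline — area = 83.51 mm²; the r=11.5 cylinder at (5.5, -3) contributes a regular 12-gon of circumradius 11.5 (area = (12/2)·11.500²·sin(360°/12) = 396.75 mm²); Subtracting the remaining from the first: starting from the result so far (83.51 mm²), the r=11.5 cylinder at (5.5, -3) partially overlaps it — only the 67.92 mm² overlap (of its 396.75 mm²) is removed, clipping the outline — area = 15.59 mm². So its area = 15.59 mm². Layer 11 is larger (45.52 vs 15.59 mm²).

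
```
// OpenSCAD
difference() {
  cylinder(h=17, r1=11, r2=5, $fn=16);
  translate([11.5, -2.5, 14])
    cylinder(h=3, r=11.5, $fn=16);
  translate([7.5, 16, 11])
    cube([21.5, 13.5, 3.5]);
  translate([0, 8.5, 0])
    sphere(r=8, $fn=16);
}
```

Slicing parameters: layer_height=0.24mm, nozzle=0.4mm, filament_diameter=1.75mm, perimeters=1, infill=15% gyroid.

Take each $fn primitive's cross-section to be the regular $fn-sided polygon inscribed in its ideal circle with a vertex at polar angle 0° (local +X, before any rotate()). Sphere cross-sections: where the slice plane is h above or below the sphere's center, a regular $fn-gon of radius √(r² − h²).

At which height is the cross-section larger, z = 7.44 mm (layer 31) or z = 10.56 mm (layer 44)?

Layer 31 (z = 7.44): the cone contributes a regular 16-gon of circumradius 8.374 (interpolated between r1=11 and r2=5 at t=0.438) (area = (16/2)·8.374²·sin(360°/16) = 214.69 mm²); the cylinder at (11.5, -2.5) is not intersected at this z (z outside [14, 17]); the cube at (7.5, 16) does not reach this height (z outside [11, 14.5]); the r=8 sphere at (0, 8.5) slices to a regular 16-gon of circumradius 2.940 (√(r²−h²) with h=7.44 from center) (area = (16/2)·2.940²·sin(360°/16) = 26.47 mm²); After the difference (first − rest): starting from the cone (214.69 mm²), the r=8 sphere at (0, 8.5) partially overlaps it — only the 10.87 mm² overlap (of its 26.47 mm²) is removed, clipping the outline — area = 203.82 mm². So its area = 203.82 mm². Layer 44 (z = 10.56): the cone contributes a regular 16-gon of circumradius 7.273 (interpolated between r1=11 and r2=5 at t=0.621) (area = (16/2)·7.273²·sin(360°/16) = 161.94 mm²); the cylinder at (11.5, -2.5) is not intersected at this z (z outside [14, 17]); the cube at (7.5, 16) does not reach this height (z outside [11, 14.5]); the sphere at (0, 8.5) is not intersected at this z (|z−center|=10.560 > r=8); After the difference (first − rest): none of the subtracted shapes is present at this height, so the cone is unchanged — area = 161.94 mm². So its area = 161.94 mm². Layer 31 is larger (203.82 vs 161.94 mm²).

layer 31 (z = 7.44 mm)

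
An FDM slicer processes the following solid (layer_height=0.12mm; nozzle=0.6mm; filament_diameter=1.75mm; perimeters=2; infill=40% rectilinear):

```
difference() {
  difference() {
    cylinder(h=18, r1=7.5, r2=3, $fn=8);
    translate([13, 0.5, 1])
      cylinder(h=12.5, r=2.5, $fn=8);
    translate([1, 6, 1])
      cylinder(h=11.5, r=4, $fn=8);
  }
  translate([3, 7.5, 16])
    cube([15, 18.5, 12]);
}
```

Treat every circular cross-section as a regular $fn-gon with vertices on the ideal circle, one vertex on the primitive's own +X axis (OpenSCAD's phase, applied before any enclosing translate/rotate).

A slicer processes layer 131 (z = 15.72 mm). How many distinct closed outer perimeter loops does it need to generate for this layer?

1

At z = 15.72 mm: the cone contributes a regular 8-gon of circumradius 3.570 (interpolated between r1=7.5 and r2=3 at t=0.873); the cylinder at (13, 0.5) is absent (z outside [1, 13.5]); the cylinder at (1, 6) does not reach this height (z outside [1, 12.5]); Taking the first minus the rest: none of the subtracted shapes is present at this height, so the cone is unchanged — 1 connected region; the cube at (3, 7.5) is not intersected at this z (z outside [16, 28]); Subtracting the remaining from the first: none of the subtracted shapes is present at this height, so the result so far is unchanged — 1 connected region. The result has 1 disconnected region.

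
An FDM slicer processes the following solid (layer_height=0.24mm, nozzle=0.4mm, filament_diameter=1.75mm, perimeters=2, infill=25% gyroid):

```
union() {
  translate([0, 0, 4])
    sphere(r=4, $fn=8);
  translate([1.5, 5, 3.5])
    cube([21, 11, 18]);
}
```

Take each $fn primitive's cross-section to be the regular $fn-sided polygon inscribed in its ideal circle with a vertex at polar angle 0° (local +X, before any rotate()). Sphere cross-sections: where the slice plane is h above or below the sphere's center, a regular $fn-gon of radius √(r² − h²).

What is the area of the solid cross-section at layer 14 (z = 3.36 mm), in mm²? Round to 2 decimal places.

At z = 3.36 mm: the r=4 sphere contributes a regular 8-gon of circumradius √(4²−0.64²) = 3.948 (area = (8/2)·3.948²·sin(360°/8) = 44.10 mm²); the cube at (1.5, 5) does not reach this height (z outside [3.5, 21.5]); Combining (union): only the r=4 sphere is present, so the union is just that shape — area = 44.10 mm². Overall, the cross-section is a single solid region. Net area = 44.10 mm².

44.10 mm²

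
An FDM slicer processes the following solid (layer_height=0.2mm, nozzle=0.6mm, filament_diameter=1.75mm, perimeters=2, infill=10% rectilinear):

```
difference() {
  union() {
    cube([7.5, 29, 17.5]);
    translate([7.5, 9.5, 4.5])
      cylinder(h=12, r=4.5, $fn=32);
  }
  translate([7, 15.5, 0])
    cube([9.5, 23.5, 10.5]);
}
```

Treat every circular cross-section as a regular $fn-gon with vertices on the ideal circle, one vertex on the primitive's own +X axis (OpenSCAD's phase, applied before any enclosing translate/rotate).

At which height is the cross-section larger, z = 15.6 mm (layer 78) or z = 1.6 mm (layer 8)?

layer 78 (z = 15.6 mm)

Layer 78 (z = 15.6): the cube (footprint 7.5×29) is included at this height (area 217.50 mm²); the r=4.5 cylinder at (7.5, 9.5) contributes a regular 32-gon of circumradius 4.5 (area = (32/2)·4.500²·sin(360°/32) = 63.21 mm²); Combining (union): the regions partially overlap — summed areas 280.71 mm² minus the doubly-counted overlap 31.60 mm² gives 249.10 mm² — area = 249.10 mm²; the cube at (7, 15.5) is not intersected at this z (z outside [0, 10.5]); After the difference (first − rest): none of the subtracted shapes is present at this height, so that combined region is unchanged — area = 249.10 mm². So its area = 249.10 mm². Layer 8 (z = 1.6): the cube is present — its section is the full 7.5×29 rectangle (area 217.50 mm²); the cylinder at (7.5, 9.5) does not reach this height (z outside [4.5, 16.5]); Combining (union): only the 7.5×29 cube is present, so the union is just that shape — area = 217.50 mm²; the 9.5×23.5 cube at (7, 15.5) contributes its full rectangle (area 223.25 mm²); Subtracting the remaining from the first: starting from the result so far (217.50 mm²), the 9.5×23.5 cube at (7, 15.5) partially overlaps it — only the 6.75 mm² overlap (of its 223.25 mm²) is removed, clipping the outline — area = 210.75 mm². So its area = 210.75 mm². Layer 78 is larger (249.10 vs 210.75 mm²).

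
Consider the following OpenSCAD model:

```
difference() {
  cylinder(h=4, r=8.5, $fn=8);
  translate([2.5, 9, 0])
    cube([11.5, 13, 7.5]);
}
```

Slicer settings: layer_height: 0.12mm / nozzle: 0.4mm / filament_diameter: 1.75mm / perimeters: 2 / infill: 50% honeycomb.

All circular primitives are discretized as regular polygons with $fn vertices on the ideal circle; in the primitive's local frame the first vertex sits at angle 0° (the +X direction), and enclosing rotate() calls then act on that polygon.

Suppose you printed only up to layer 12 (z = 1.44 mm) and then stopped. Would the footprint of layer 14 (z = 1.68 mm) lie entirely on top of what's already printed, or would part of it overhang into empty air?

entirely on top

Compare the two slices. At z = 1.44: the r=8.5 cylinder contributes a regular 8-gon of circumradius 8.5 (area = (8/2)·8.500²·sin(360°/8) = 204.35 mm²); the 11.5×13 cube at (2.5, 9) contributes its full rectangle (area 149.50 mm²); Subtracting the remaining from the first: starting from the r=8.5 cylinder (204.35 mm²), the 11.5×13 cube at (2.5, 9) misses the remaining region (no effect) — area = 204.35 mm². At z = 1.68: the cylinder: section is a regular 8-gon, circumradius r=8.5 (area = (8/2)·8.500²·sin(360°/8) = 204.35 mm²); the cube at (2.5, 9) is present — its section is the full 11.5×13 rectangle (area 149.50 mm²); Taking the first minus the rest: starting from the r=8.5 cylinder (204.35 mm²), the 11.5×13 cube at (2.5, 9) misses the remaining region (no effect) — area = 204.35 mm². Checking containment: the cross-section at z = 1.68 is a subset of the cross-section at z = 1.44.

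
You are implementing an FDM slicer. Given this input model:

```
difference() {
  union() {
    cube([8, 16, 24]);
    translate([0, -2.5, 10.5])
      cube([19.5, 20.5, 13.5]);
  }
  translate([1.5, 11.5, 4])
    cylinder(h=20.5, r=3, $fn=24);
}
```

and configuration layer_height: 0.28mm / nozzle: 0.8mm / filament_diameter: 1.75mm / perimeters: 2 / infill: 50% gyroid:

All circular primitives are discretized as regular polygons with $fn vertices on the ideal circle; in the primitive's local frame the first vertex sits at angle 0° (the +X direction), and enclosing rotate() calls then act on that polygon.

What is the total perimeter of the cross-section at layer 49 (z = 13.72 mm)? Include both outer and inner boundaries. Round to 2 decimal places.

At z = 13.72 mm: the 8×16 cube contributes its full rectangle (perimeter 48.00 mm); the cube at (0, -2.5) is present — its section is the full 19.5×20.5 rectangle (perimeter 80.00 mm); Taking the union: the 8×16 cube lies entirely inside the 19.5×20.5 cube at (0, -2.5), so the union is just the 19.5×20.5 cube at (0, -2.5) — boundary = 80.00 mm; the r=3 cylinder at (1.5, 11.5) contributes a regular 24-gon of circumradius 3 (perimeter = 2·24·3.000·sin(180°/24) = 18.80 mm); Taking the first minus the rest: starting from the result so far, the r=3 cylinder at (1.5, 11.5) partially overlaps it — only the 22.53 mm² overlap (of its 27.95 mm²) is removed, clipping the outline — boundary = 87.33 mm. Overall, the cross-section is a single solid region. Total boundary length (outer) = 87.33 mm.

87.33 mm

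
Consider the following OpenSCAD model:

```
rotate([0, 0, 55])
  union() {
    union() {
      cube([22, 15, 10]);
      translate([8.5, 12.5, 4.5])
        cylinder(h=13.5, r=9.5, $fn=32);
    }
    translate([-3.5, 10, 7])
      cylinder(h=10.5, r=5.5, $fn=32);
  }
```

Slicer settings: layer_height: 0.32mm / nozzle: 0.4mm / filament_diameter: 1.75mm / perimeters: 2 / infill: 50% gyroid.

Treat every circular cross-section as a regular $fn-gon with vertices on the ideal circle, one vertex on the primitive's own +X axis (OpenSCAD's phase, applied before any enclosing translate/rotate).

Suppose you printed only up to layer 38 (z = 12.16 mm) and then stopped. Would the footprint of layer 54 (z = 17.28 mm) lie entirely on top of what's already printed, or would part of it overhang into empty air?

Compare the two slices. At z = 12.16: the cube does not reach this height (z outside [0, 10]); the r=9.5 cylinder at (8.5, 12.5) contributes a regular 32-gon of circumradius 9.5 (area = (32/2)·9.500²·sin(360°/32) = 281.71 mm²); Merging all regions: only the r=9.5 cylinder at (8.5, 12.5) is present, so the union is just that shape — area = 281.71 mm²; the cylinder at (-3.5, 10): section is a regular 32-gon, circumradius r=5.5 (area = (32/2)·5.500²·sin(360°/32) = 94.42 mm²); Combining (union): the regions partially overlap — summed areas 376.13 mm² minus the doubly-counted overlap 14.97 mm² gives 361.16 mm² — area = 361.16 mm²; (whole slice rotated 55° about Z — lengths, areas and connectivity unchanged). At z = 17.28: the cube is absent (z outside [0, 10]); the cylinder at (8.5, 12.5): section is a regular 32-gon, circumradius r=9.5 (area = (32/2)·9.500²·sin(360°/32) = 281.71 mm²); Taking the union: only the r=9.5 cylinder at (8.5, 12.5) is present, so the union is just that shape — area = 281.71 mm²; the r=5.5 cylinder at (-3.5, 10) contributes a regular 32-gon of circumradius 5.5 (area = (32/2)·5.500²·sin(360°/32) = 94.42 mm²); Taking the union: the regions partially overlap — summed areas 376.13 mm² minus the doubly-counted overlap 14.97 mm² gives 361.16 mm² — area = 361.16 mm²; (whole slice rotated 55° about Z — lengths, areas and connectivity unchanged). Checking containment: the cross-section at z = 17.28 is a subset of the cross-section at z = 12.16.

entirely on top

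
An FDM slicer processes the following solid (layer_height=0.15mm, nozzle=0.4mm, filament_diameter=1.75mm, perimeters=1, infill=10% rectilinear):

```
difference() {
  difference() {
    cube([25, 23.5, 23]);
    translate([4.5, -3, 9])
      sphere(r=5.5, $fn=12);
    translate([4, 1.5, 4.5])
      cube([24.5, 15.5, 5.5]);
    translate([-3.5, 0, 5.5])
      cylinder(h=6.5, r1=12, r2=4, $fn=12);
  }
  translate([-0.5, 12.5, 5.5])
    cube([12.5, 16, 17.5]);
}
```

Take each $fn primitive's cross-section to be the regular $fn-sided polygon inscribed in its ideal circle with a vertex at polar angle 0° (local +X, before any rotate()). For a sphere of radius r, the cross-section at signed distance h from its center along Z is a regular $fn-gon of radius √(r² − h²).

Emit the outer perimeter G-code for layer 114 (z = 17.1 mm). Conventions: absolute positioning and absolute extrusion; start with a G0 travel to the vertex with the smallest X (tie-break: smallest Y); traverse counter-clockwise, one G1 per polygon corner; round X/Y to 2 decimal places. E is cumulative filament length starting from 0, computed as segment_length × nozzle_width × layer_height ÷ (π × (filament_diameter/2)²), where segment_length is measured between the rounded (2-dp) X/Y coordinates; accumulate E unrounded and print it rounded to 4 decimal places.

At z = 17.1 mm: the cube is present — its section is the full 25×23.5 rectangle; the sphere at (4.5, -3) is not intersected at this z (|z−center|=8.100 > r=5.5); the cube at (4, 1.5) is absent (z outside [4.5, 10]); the cone at (-3.5, 0) is not intersected at this z (z outside [5.5, 12]); After the difference (first − rest): none of the subtracted shapes is present at this height, so the 25×23.5 cube is unchanged — 1 connected region; the cube at (-0.5, 12.5) is present — its section is the full 12.5×16 rectangle; Subtracting the remaining from the first: starting from the result so far, the 12.5×16 cube at (-0.5, 12.5) partially overlaps it — only the 132.00 mm² overlap (of its 200.00 mm²) is removed, clipping the outline — 1 connected region. The outline is a single polygon with 6 vertices. Extrusion per mm of travel: 0.4 × 0.15 / (π × 0.875²) = 0.024945. Accumulating E over each segment gives final E = 2.4197.

G0 X0.00 Y0.00 Z17.10
G1 X25.00 Y0.00 E0.6236
G1 X25.00 Y23.50 E1.2098
G1 X12.00 Y23.50 E1.5341
G1 X12.00 Y12.50 E1.8085
G1 X0.00 Y12.50 E2.1079
G1 X0.00 Y0.00 E2.4197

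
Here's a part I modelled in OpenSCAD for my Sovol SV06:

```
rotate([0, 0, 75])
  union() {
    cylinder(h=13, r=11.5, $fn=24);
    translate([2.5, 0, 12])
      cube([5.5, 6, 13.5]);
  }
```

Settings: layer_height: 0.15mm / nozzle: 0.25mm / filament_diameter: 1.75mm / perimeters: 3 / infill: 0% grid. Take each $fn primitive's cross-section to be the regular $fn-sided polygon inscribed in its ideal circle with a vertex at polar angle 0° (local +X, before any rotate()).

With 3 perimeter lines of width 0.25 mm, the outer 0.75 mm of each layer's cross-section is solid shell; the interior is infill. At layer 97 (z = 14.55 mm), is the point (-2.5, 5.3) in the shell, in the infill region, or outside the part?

At z = 14.55 mm: the cylinder is not intersected at this z (z outside [0, 13]); the 5.5×6 cube at (2.5, 0) contributes its full rectangle; Merging all regions: only the 5.5×6 cube at (2.5, 0) is present, so the union is just that shape — 1 connected region; (rotated 75° about Z; rotation is an isometry so areas/perimeters/island counts are preserved). Overall, the cross-section is a single solid region. Undo the 75° rotation: the query point maps to (4.472, 3.787) in the un-rotated model frame. The nearest boundary edge runs (2.50, 6.00)→(2.50, 0.00); distance from the point to it = 1.97 mm. The point is inside the cross-section and 1.97 mm from the nearest boundary — more than the 0.75 mm shell width (3 × 0.25), so it's in the infill interior.

infill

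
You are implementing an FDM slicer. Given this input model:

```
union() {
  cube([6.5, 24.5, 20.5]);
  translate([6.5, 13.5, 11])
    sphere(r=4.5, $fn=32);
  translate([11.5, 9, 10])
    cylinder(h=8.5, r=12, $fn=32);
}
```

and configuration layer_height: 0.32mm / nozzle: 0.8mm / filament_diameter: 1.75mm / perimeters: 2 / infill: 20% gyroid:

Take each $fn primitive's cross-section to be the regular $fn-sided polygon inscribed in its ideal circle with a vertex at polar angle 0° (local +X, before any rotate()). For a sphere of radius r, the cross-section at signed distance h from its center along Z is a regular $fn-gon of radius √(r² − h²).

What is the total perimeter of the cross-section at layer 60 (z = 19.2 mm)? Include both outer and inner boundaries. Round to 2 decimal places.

62.00 mm

At z = 19.2 mm: the cube is present — its section is the full 6.5×24.5 rectangle (perimeter 62.00 mm); the sphere at (6.5, 13.5) is not intersected at this z (|z−center|=8.200 > r=4.5); the cylinder at (11.5, 9) is absent (z outside [10, 18.5]); Combining (union): only the 6.5×24.5 cube is present, so the union is just that shape — boundary = 62.00 mm. Overall, the cross-section is a single solid region. Total boundary length (outer) = 62.00 mm.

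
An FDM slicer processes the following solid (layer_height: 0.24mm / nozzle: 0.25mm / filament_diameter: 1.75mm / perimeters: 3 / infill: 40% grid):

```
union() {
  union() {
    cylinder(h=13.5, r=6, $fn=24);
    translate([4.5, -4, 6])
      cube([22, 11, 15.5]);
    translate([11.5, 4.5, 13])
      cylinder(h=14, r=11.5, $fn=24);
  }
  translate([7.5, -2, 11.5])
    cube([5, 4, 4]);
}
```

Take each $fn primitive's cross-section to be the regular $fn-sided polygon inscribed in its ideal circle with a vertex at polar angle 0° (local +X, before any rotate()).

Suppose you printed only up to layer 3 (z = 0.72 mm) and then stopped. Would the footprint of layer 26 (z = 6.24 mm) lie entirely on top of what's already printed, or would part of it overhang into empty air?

part overhangs

Compare the two slices. At z = 0.72: the r=6 cylinder gives a regular 24-gon of circumradius 6 (constant along its height) (area = (24/2)·6.000²·sin(360°/24) = 111.81 mm²); the cube at (4.5, -4) does not reach this height (z outside [6, 21.5]); the cylinder at (11.5, 4.5) is absent (z outside [13, 27]); Taking the union: only the r=6 cylinder is present, so the union is just that shape — area = 111.81 mm²; the cube at (7.5, -2) is not intersected at this z (z outside [11.5, 15.5]); Taking the union: only the result so far is present, so the union is just that shape — area = 111.81 mm². At z = 6.24: the cylinder: section is a regular 24-gon, circumradius r=6 (area = (24/2)·6.000²·sin(360°/24) = 111.81 mm²); the cube at (4.5, -4) is present — its section is the full 22×11 rectangle (area 242.00 mm²); the cylinder at (11.5, 4.5) is not intersected at this z (z outside [13, 27]); Merging all regions: the regions partially overlap — summed areas 353.81 mm² minus the doubly-counted overlap 7.86 mm² gives 345.95 mm² — area = 345.95 mm²; the cube at (7.5, -2) is absent (z outside [11.5, 15.5]); Taking the union: only that combined region is present, so the union is just that shape — area = 345.95 mm². Checking containment: at z = 6.24 the cross-section extends beyond the z = 0.72 cross-section by about 234.14 mm².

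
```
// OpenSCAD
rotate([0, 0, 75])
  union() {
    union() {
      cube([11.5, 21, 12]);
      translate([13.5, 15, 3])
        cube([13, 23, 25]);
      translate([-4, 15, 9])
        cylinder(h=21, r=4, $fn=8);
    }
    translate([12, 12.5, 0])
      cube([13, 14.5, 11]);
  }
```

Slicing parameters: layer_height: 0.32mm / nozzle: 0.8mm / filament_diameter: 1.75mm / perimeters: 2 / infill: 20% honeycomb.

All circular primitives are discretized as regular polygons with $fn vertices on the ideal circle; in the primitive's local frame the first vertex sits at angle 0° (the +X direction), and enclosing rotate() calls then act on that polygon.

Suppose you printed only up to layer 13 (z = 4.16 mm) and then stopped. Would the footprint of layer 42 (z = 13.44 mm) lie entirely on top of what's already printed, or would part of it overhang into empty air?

Compare the two slices. At z = 4.16: the cube (footprint 11.5×21) is included at this height (area 241.50 mm²); the cube at (13.5, 15) (footprint 13×23) is included at this height (area 299.00 mm²); the cylinder at (-4, 15) is absent (z outside [9, 30]); Taking the union: the 2 present regions are separate (no shared area or edge), so areas and boundary lengths simply add and each stays a separate island — area = 540.50 mm²; the 13×14.5 cube at (12, 12.5) contributes its full rectangle (area 188.50 mm²); Taking the union: the regions partially overlap — summed areas 729.00 mm² minus the doubly-counted overlap 138.00 mm² gives 591.00 mm² — area = 591.00 mm²; (whole slice rotated 75° about Z — lengths, areas and connectivity unchanged). At z = 13.44: the cube is absent (z outside [0, 12]); the cube at (13.5, 15) (footprint 13×23) is included at this height (area 299.00 mm²); the r=4 cylinder at (-4, 15) contributes a regular 8-gon of circumradius 4 (area = (8/2)·4.000²·sin(360°/8) = 45.25 mm²); Merging all regions: the 2 present regions are separate (no shared area or edge), so areas and boundary lengths simply add and each stays a separate island — area = 344.25 mm²; the cube at (12, 12.5) does not reach this height (z outside [0, 11]); Combining (union): only that combined region is present, so the union is just that shape — area = 344.25 mm²; (rotated 75° about Z; rotation is an isometry so areas/perimeters/island counts are preserved). Checking containment: at z = 13.44 the cross-section extends beyond the z = 4.16 cross-section by about 45.25 mm².

part overhangs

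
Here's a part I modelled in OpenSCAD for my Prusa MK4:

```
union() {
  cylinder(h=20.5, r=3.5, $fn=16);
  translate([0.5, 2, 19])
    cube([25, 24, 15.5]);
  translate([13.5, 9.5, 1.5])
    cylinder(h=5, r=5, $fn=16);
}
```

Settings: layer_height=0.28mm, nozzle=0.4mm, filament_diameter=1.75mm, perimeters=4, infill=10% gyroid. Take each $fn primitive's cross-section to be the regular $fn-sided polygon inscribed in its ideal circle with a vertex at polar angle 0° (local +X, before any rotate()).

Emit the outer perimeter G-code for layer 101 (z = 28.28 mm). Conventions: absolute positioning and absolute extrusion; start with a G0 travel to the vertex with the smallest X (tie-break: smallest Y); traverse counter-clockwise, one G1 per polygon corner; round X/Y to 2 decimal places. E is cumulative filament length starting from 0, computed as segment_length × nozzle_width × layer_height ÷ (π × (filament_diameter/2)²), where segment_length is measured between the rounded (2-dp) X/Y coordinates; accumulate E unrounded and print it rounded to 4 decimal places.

At z = 28.28 mm: the cylinder does not reach this height (z outside [0, 20.5]); the cube at (0.5, 2) is present — its section is the full 25×24 rectangle; the cylinder at (13.5, 9.5) does not reach this height (z outside [1.5, 6.5]); Combining (union): only the 25×24 cube at (0.5, 2) is present, so the union is just that shape — 1 connected region. The outline is a single polygon with 4 vertices. Extrusion per mm of travel: 0.4 × 0.28 / (π × 0.875²) = 0.046564. Accumulating E over each segment gives final E = 4.5633.

G0 X0.50 Y2.00 Z28.28
G1 X25.50 Y2.00 E1.1641
G1 X25.50 Y26.00 E2.2816
G1 X0.50 Y26.00 E3.4457
G1 X0.50 Y2.00 E4.5633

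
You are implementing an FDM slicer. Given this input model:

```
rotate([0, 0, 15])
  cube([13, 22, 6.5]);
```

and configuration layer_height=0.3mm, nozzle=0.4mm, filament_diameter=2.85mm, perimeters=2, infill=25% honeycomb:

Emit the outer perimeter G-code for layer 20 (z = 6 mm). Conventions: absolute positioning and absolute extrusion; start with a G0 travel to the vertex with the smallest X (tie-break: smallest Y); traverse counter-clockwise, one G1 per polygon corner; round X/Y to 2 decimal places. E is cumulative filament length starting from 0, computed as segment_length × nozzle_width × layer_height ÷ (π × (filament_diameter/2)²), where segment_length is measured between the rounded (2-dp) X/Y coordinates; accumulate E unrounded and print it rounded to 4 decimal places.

G0 X-5.69 Y21.25 Z6.00
G1 X0.00 Y0.00 E0.4138
G1 X12.56 Y3.36 E0.6584
G1 X6.86 Y24.62 E1.0724
G1 X-5.69 Y21.25 E1.3168

At z = 6 mm: the cube is present — its section is the full 13×22 rectangle; (rotated 15° about Z; rotation is an isometry so areas/perimeters/island counts are preserved). The outline is a single polygon with 4 vertices. Extrusion per mm of travel: 0.4 × 0.3 / (π × 1.425²) = 0.018811. Accumulating E over each segment gives final E = 1.3168.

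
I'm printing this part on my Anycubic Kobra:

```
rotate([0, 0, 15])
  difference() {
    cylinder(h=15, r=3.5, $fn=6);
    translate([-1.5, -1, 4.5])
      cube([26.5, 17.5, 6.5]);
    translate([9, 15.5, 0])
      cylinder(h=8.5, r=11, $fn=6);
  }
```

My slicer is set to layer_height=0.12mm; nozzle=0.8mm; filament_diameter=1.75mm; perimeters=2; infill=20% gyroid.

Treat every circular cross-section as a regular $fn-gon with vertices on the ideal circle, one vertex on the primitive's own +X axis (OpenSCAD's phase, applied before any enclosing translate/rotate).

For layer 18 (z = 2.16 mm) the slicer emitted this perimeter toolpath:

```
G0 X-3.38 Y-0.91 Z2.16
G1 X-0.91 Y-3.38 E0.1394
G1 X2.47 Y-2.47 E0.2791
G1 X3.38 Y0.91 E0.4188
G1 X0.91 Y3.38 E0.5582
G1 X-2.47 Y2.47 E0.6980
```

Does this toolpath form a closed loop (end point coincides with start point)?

Start point (G0): (-3.38, -0.91). End point (last G1): the path does not return to the start — open.

no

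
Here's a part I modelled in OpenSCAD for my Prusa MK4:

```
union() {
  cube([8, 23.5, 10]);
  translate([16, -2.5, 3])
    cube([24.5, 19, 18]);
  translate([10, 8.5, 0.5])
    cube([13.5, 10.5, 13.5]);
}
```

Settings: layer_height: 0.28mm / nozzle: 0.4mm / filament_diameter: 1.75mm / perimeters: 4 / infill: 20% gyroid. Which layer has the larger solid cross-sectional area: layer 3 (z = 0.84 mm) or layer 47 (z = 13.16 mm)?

layer 47 (z = 13.16 mm)

Layer 3 (z = 0.84): the cube is present — its section is the full 8×23.5 rectangle (area 188.00 mm²); the cube at (16, -2.5) does not reach this height (z outside [3, 21]); the 13.5×10.5 cube at (10, 8.5) contributes its full rectangle (area 141.75 mm²); Combining (union): the 2 present regions are separate (no shared area or edge), so areas and boundary lengths simply add and each stays a separate island — area = 329.75 mm². So its area = 329.75 mm². Layer 47 (z = 13.16): the cube is not intersected at this z (z outside [0, 10]); the cube at (16, -2.5) is present — its section is the full 24.5×19 rectangle (area 465.50 mm²); the cube at (10, 8.5) (footprint 13.5×10.5) is included at this height (area 141.75 mm²); Combining (union): the regions partially overlap — summed areas 607.25 mm² minus the doubly-counted overlap 60.00 mm² gives 547.25 mm² — area = 547.25 mm². So its area = 547.25 mm². Layer 47 is larger (547.25 vs 329.75 mm²).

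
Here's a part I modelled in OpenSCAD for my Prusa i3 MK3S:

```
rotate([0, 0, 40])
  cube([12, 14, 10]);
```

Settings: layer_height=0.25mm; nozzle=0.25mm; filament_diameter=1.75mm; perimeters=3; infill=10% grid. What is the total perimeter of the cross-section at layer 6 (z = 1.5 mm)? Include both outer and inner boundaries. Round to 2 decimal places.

At z = 1.5 mm: the 12×14 cube contributes its full rectangle (perimeter 52.00 mm); (whole slice rotated 40° about Z — lengths, areas and connectivity unchanged). Overall, the cross-section is a single solid region. Total boundary length (outer) = 52.00 mm.

52.00 mm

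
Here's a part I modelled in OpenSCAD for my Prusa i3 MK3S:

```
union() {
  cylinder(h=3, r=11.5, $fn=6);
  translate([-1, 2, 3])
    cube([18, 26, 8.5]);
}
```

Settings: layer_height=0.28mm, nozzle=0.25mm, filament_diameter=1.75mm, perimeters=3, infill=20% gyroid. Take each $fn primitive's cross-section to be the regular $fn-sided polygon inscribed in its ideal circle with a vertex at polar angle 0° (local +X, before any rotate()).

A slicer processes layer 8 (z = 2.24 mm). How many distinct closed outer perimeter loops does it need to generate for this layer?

At z = 2.24 mm: the r=11.5 cylinder contributes a regular 6-gon of circumradius 11.5; the cube at (-1, 2) is absent (z outside [3, 11.5]); Combining (union): only the r=11.5 cylinder is present, so the union is just that shape — 1 connected region. The result has 1 disconnected region.

1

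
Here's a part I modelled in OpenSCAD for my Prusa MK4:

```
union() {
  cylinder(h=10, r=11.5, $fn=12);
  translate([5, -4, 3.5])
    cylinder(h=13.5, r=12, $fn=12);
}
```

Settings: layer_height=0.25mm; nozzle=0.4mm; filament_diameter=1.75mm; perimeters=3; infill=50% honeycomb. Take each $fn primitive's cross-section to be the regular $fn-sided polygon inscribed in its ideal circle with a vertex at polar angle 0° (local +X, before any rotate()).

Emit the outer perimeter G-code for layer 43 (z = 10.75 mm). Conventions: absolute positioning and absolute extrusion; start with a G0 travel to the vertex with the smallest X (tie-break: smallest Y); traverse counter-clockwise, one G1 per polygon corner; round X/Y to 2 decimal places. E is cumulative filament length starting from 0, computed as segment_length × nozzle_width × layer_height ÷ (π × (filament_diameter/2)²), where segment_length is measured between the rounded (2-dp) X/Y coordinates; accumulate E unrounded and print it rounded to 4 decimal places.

At z = 10.75 mm: the cylinder is not intersected at this z (z outside [0, 10]); the r=12 cylinder at (5, -4) gives a regular 12-gon of circumradius 12 (constant along its height); Taking the union: only the r=12 cylinder at (5, -4) is present, so the union is just that shape — 1 connected region. The outline is a single polygon with 12 vertices. Extrusion per mm of travel: 0.4 × 0.25 / (π × 0.875²) = 0.041575. Accumulating E over each segment gives final E = 3.0987.

G0 X-7.00 Y-4.00 Z10.75
G1 X-5.39 Y-10.00 E0.2583
G1 X-1.00 Y-14.39 E0.5164
G1 X5.00 Y-16.00 E0.7747
G1 X11.00 Y-14.39 E1.0329
G1 X15.39 Y-10.00 E1.2911
G1 X17.00 Y-4.00 E1.5493
G1 X15.39 Y2.00 E1.8076
G1 X11.00 Y6.39 E2.0657
G1 X5.00 Y8.00 E2.3240
G1 X-1.00 Y6.39 E2.5823
G1 X-5.39 Y2.00 E2.8404
G1 X-7.00 Y-4.00 E3.0987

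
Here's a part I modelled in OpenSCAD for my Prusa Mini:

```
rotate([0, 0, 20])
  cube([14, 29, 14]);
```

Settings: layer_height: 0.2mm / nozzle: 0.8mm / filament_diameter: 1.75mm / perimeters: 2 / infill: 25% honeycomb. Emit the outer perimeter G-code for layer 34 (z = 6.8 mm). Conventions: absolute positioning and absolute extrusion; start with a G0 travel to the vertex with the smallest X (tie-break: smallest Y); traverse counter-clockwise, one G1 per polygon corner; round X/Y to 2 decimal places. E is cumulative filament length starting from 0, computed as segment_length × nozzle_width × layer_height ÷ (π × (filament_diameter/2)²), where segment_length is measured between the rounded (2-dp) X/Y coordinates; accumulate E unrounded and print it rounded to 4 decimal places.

At z = 6.8 mm: the cube is present — its section is the full 14×29 rectangle; (rotated 20° about Z; rotation is an isometry so areas/perimeters/island counts are preserved). The outline is a single polygon with 4 vertices. Extrusion per mm of travel: 0.8 × 0.2 / (π × 0.875²) = 0.066520. Accumulating E over each segment gives final E = 5.7213.

G0 X-9.92 Y27.25 Z6.80
G1 X0.00 Y0.00 E1.9291
G1 X13.16 Y4.79 E2.8606
G1 X3.24 Y32.04 E4.7897
G1 X-9.92 Y27.25 E5.7213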